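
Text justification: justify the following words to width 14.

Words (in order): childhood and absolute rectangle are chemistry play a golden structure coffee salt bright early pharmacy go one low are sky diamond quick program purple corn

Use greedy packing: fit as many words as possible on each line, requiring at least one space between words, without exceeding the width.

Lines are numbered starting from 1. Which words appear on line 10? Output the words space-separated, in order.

Line 1: ['childhood', 'and'] (min_width=13, slack=1)
Line 2: ['absolute'] (min_width=8, slack=6)
Line 3: ['rectangle', 'are'] (min_width=13, slack=1)
Line 4: ['chemistry', 'play'] (min_width=14, slack=0)
Line 5: ['a', 'golden'] (min_width=8, slack=6)
Line 6: ['structure'] (min_width=9, slack=5)
Line 7: ['coffee', 'salt'] (min_width=11, slack=3)
Line 8: ['bright', 'early'] (min_width=12, slack=2)
Line 9: ['pharmacy', 'go'] (min_width=11, slack=3)
Line 10: ['one', 'low', 'are'] (min_width=11, slack=3)
Line 11: ['sky', 'diamond'] (min_width=11, slack=3)
Line 12: ['quick', 'program'] (min_width=13, slack=1)
Line 13: ['purple', 'corn'] (min_width=11, slack=3)

Answer: one low are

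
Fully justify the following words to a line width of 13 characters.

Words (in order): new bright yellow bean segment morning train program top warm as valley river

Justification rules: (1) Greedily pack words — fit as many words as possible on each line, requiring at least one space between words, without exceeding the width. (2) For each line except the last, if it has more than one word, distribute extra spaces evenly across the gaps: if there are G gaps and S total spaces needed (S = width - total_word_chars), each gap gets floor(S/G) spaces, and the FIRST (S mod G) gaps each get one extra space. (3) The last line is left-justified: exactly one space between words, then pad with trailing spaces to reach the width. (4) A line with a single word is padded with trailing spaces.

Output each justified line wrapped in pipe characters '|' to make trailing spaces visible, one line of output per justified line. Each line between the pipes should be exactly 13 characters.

Answer: |new    bright|
|yellow   bean|
|segment      |
|morning train|
|program   top|
|warm       as|
|valley river |

Derivation:
Line 1: ['new', 'bright'] (min_width=10, slack=3)
Line 2: ['yellow', 'bean'] (min_width=11, slack=2)
Line 3: ['segment'] (min_width=7, slack=6)
Line 4: ['morning', 'train'] (min_width=13, slack=0)
Line 5: ['program', 'top'] (min_width=11, slack=2)
Line 6: ['warm', 'as'] (min_width=7, slack=6)
Line 7: ['valley', 'river'] (min_width=12, slack=1)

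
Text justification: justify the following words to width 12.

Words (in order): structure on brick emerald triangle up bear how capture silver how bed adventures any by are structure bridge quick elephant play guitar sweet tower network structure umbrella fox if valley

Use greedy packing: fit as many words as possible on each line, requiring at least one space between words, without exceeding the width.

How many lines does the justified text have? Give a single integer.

Line 1: ['structure', 'on'] (min_width=12, slack=0)
Line 2: ['brick'] (min_width=5, slack=7)
Line 3: ['emerald'] (min_width=7, slack=5)
Line 4: ['triangle', 'up'] (min_width=11, slack=1)
Line 5: ['bear', 'how'] (min_width=8, slack=4)
Line 6: ['capture'] (min_width=7, slack=5)
Line 7: ['silver', 'how'] (min_width=10, slack=2)
Line 8: ['bed'] (min_width=3, slack=9)
Line 9: ['adventures'] (min_width=10, slack=2)
Line 10: ['any', 'by', 'are'] (min_width=10, slack=2)
Line 11: ['structure'] (min_width=9, slack=3)
Line 12: ['bridge', 'quick'] (min_width=12, slack=0)
Line 13: ['elephant'] (min_width=8, slack=4)
Line 14: ['play', 'guitar'] (min_width=11, slack=1)
Line 15: ['sweet', 'tower'] (min_width=11, slack=1)
Line 16: ['network'] (min_width=7, slack=5)
Line 17: ['structure'] (min_width=9, slack=3)
Line 18: ['umbrella', 'fox'] (min_width=12, slack=0)
Line 19: ['if', 'valley'] (min_width=9, slack=3)
Total lines: 19

Answer: 19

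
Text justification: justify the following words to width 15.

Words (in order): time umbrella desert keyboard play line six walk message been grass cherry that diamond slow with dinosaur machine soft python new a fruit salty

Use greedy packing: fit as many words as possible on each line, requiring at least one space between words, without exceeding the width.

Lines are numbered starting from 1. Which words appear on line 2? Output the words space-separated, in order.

Answer: desert keyboard

Derivation:
Line 1: ['time', 'umbrella'] (min_width=13, slack=2)
Line 2: ['desert', 'keyboard'] (min_width=15, slack=0)
Line 3: ['play', 'line', 'six'] (min_width=13, slack=2)
Line 4: ['walk', 'message'] (min_width=12, slack=3)
Line 5: ['been', 'grass'] (min_width=10, slack=5)
Line 6: ['cherry', 'that'] (min_width=11, slack=4)
Line 7: ['diamond', 'slow'] (min_width=12, slack=3)
Line 8: ['with', 'dinosaur'] (min_width=13, slack=2)
Line 9: ['machine', 'soft'] (min_width=12, slack=3)
Line 10: ['python', 'new', 'a'] (min_width=12, slack=3)
Line 11: ['fruit', 'salty'] (min_width=11, slack=4)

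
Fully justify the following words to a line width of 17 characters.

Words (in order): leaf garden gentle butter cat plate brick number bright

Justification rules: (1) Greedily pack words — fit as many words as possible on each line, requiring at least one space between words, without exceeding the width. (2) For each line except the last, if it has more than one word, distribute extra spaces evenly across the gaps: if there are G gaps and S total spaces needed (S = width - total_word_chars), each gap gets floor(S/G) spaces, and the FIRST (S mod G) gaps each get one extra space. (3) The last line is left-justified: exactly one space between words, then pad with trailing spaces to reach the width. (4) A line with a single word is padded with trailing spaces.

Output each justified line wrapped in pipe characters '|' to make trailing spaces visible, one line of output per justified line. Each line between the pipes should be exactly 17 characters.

Line 1: ['leaf', 'garden'] (min_width=11, slack=6)
Line 2: ['gentle', 'butter', 'cat'] (min_width=17, slack=0)
Line 3: ['plate', 'brick'] (min_width=11, slack=6)
Line 4: ['number', 'bright'] (min_width=13, slack=4)

Answer: |leaf       garden|
|gentle butter cat|
|plate       brick|
|number bright    |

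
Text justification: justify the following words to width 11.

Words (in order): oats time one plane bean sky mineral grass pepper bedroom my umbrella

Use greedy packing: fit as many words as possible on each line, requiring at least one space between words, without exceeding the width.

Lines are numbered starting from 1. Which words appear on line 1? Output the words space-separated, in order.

Line 1: ['oats', 'time'] (min_width=9, slack=2)
Line 2: ['one', 'plane'] (min_width=9, slack=2)
Line 3: ['bean', 'sky'] (min_width=8, slack=3)
Line 4: ['mineral'] (min_width=7, slack=4)
Line 5: ['grass'] (min_width=5, slack=6)
Line 6: ['pepper'] (min_width=6, slack=5)
Line 7: ['bedroom', 'my'] (min_width=10, slack=1)
Line 8: ['umbrella'] (min_width=8, slack=3)

Answer: oats time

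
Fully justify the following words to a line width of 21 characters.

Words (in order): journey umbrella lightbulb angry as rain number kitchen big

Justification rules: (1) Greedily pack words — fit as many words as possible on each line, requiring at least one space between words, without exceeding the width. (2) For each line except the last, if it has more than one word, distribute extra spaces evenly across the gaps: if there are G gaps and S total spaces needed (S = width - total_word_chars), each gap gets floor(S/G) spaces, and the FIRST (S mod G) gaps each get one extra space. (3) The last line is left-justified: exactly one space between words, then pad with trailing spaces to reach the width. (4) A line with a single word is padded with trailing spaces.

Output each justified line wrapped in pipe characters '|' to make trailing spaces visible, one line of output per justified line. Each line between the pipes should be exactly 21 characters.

Answer: |journey      umbrella|
|lightbulb   angry  as|
|rain  number  kitchen|
|big                  |

Derivation:
Line 1: ['journey', 'umbrella'] (min_width=16, slack=5)
Line 2: ['lightbulb', 'angry', 'as'] (min_width=18, slack=3)
Line 3: ['rain', 'number', 'kitchen'] (min_width=19, slack=2)
Line 4: ['big'] (min_width=3, slack=18)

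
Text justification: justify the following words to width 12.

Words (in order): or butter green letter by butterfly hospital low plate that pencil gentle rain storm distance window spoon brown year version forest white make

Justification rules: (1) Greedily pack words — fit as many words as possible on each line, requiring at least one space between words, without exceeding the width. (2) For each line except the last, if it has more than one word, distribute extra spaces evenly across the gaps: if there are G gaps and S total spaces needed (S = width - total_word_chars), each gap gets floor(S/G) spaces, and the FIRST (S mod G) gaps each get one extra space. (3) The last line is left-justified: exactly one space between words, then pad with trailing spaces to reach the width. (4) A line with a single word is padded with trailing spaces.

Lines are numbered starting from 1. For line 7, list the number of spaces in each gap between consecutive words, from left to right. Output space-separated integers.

Answer: 2

Derivation:
Line 1: ['or', 'butter'] (min_width=9, slack=3)
Line 2: ['green', 'letter'] (min_width=12, slack=0)
Line 3: ['by', 'butterfly'] (min_width=12, slack=0)
Line 4: ['hospital', 'low'] (min_width=12, slack=0)
Line 5: ['plate', 'that'] (min_width=10, slack=2)
Line 6: ['pencil'] (min_width=6, slack=6)
Line 7: ['gentle', 'rain'] (min_width=11, slack=1)
Line 8: ['storm'] (min_width=5, slack=7)
Line 9: ['distance'] (min_width=8, slack=4)
Line 10: ['window', 'spoon'] (min_width=12, slack=0)
Line 11: ['brown', 'year'] (min_width=10, slack=2)
Line 12: ['version'] (min_width=7, slack=5)
Line 13: ['forest', 'white'] (min_width=12, slack=0)
Line 14: ['make'] (min_width=4, slack=8)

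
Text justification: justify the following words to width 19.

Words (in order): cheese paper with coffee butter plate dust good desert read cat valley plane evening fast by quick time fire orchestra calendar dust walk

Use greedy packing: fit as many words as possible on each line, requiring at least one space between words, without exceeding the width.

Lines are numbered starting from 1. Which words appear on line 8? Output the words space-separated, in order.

Answer: dust walk

Derivation:
Line 1: ['cheese', 'paper', 'with'] (min_width=17, slack=2)
Line 2: ['coffee', 'butter', 'plate'] (min_width=19, slack=0)
Line 3: ['dust', 'good', 'desert'] (min_width=16, slack=3)
Line 4: ['read', 'cat', 'valley'] (min_width=15, slack=4)
Line 5: ['plane', 'evening', 'fast'] (min_width=18, slack=1)
Line 6: ['by', 'quick', 'time', 'fire'] (min_width=18, slack=1)
Line 7: ['orchestra', 'calendar'] (min_width=18, slack=1)
Line 8: ['dust', 'walk'] (min_width=9, slack=10)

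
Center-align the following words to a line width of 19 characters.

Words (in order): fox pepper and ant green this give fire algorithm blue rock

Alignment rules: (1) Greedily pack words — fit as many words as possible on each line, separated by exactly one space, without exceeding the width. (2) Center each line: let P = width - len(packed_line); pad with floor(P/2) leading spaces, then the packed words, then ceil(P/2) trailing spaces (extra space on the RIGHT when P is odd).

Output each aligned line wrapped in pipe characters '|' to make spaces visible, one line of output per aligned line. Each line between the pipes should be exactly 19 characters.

Line 1: ['fox', 'pepper', 'and', 'ant'] (min_width=18, slack=1)
Line 2: ['green', 'this', 'give'] (min_width=15, slack=4)
Line 3: ['fire', 'algorithm', 'blue'] (min_width=19, slack=0)
Line 4: ['rock'] (min_width=4, slack=15)

Answer: |fox pepper and ant |
|  green this give  |
|fire algorithm blue|
|       rock        |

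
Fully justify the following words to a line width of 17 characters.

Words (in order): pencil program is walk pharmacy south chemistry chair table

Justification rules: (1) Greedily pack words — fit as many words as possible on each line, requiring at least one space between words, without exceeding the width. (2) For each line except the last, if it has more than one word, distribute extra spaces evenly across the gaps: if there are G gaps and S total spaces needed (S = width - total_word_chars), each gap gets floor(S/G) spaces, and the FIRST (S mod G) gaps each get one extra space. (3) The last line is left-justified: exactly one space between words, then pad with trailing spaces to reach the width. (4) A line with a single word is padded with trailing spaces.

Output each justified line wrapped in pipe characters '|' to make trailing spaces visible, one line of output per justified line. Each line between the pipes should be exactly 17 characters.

Line 1: ['pencil', 'program', 'is'] (min_width=17, slack=0)
Line 2: ['walk', 'pharmacy'] (min_width=13, slack=4)
Line 3: ['south', 'chemistry'] (min_width=15, slack=2)
Line 4: ['chair', 'table'] (min_width=11, slack=6)

Answer: |pencil program is|
|walk     pharmacy|
|south   chemistry|
|chair table      |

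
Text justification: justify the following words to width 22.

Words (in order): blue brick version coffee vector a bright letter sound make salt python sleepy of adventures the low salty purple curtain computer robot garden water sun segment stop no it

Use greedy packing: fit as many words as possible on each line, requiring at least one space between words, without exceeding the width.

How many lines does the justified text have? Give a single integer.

Answer: 9

Derivation:
Line 1: ['blue', 'brick', 'version'] (min_width=18, slack=4)
Line 2: ['coffee', 'vector', 'a', 'bright'] (min_width=22, slack=0)
Line 3: ['letter', 'sound', 'make', 'salt'] (min_width=22, slack=0)
Line 4: ['python', 'sleepy', 'of'] (min_width=16, slack=6)
Line 5: ['adventures', 'the', 'low'] (min_width=18, slack=4)
Line 6: ['salty', 'purple', 'curtain'] (min_width=20, slack=2)
Line 7: ['computer', 'robot', 'garden'] (min_width=21, slack=1)
Line 8: ['water', 'sun', 'segment', 'stop'] (min_width=22, slack=0)
Line 9: ['no', 'it'] (min_width=5, slack=17)
Total lines: 9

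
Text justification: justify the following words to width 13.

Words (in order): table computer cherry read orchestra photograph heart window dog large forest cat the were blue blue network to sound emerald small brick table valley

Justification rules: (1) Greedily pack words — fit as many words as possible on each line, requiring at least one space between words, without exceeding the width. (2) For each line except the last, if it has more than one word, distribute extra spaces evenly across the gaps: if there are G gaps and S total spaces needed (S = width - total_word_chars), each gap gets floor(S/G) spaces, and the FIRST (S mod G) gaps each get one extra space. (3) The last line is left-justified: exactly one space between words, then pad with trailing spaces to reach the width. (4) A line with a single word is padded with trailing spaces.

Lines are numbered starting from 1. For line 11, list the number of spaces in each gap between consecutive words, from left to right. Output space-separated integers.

Line 1: ['table'] (min_width=5, slack=8)
Line 2: ['computer'] (min_width=8, slack=5)
Line 3: ['cherry', 'read'] (min_width=11, slack=2)
Line 4: ['orchestra'] (min_width=9, slack=4)
Line 5: ['photograph'] (min_width=10, slack=3)
Line 6: ['heart', 'window'] (min_width=12, slack=1)
Line 7: ['dog', 'large'] (min_width=9, slack=4)
Line 8: ['forest', 'cat'] (min_width=10, slack=3)
Line 9: ['the', 'were', 'blue'] (min_width=13, slack=0)
Line 10: ['blue', 'network'] (min_width=12, slack=1)
Line 11: ['to', 'sound'] (min_width=8, slack=5)
Line 12: ['emerald', 'small'] (min_width=13, slack=0)
Line 13: ['brick', 'table'] (min_width=11, slack=2)
Line 14: ['valley'] (min_width=6, slack=7)

Answer: 6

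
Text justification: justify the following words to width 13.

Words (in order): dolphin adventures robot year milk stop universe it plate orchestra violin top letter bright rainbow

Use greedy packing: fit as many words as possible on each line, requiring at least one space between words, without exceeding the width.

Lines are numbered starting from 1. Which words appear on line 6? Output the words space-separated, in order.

Line 1: ['dolphin'] (min_width=7, slack=6)
Line 2: ['adventures'] (min_width=10, slack=3)
Line 3: ['robot', 'year'] (min_width=10, slack=3)
Line 4: ['milk', 'stop'] (min_width=9, slack=4)
Line 5: ['universe', 'it'] (min_width=11, slack=2)
Line 6: ['plate'] (min_width=5, slack=8)
Line 7: ['orchestra'] (min_width=9, slack=4)
Line 8: ['violin', 'top'] (min_width=10, slack=3)
Line 9: ['letter', 'bright'] (min_width=13, slack=0)
Line 10: ['rainbow'] (min_width=7, slack=6)

Answer: plate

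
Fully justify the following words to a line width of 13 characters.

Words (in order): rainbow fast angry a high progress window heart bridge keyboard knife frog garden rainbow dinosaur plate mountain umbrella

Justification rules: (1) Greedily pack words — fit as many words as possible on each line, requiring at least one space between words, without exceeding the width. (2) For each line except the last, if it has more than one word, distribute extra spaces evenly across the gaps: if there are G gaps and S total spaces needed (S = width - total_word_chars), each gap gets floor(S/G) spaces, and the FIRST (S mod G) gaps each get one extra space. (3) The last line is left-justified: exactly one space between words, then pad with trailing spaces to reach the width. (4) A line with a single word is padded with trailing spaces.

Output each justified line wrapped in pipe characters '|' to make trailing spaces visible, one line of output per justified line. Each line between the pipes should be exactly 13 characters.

Answer: |rainbow  fast|
|angry  a high|
|progress     |
|window  heart|
|bridge       |
|keyboard     |
|knife    frog|
|garden       |
|rainbow      |
|dinosaur     |
|plate        |
|mountain     |
|umbrella     |

Derivation:
Line 1: ['rainbow', 'fast'] (min_width=12, slack=1)
Line 2: ['angry', 'a', 'high'] (min_width=12, slack=1)
Line 3: ['progress'] (min_width=8, slack=5)
Line 4: ['window', 'heart'] (min_width=12, slack=1)
Line 5: ['bridge'] (min_width=6, slack=7)
Line 6: ['keyboard'] (min_width=8, slack=5)
Line 7: ['knife', 'frog'] (min_width=10, slack=3)
Line 8: ['garden'] (min_width=6, slack=7)
Line 9: ['rainbow'] (min_width=7, slack=6)
Line 10: ['dinosaur'] (min_width=8, slack=5)
Line 11: ['plate'] (min_width=5, slack=8)
Line 12: ['mountain'] (min_width=8, slack=5)
Line 13: ['umbrella'] (min_width=8, slack=5)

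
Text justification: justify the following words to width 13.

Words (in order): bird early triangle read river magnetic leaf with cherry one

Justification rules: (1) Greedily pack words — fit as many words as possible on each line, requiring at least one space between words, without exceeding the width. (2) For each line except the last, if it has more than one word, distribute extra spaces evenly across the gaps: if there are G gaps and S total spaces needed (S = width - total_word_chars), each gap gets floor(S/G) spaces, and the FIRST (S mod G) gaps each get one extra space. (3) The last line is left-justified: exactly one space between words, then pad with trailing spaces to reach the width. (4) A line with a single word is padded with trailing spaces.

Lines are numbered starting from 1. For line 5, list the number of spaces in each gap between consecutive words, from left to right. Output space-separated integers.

Answer: 3

Derivation:
Line 1: ['bird', 'early'] (min_width=10, slack=3)
Line 2: ['triangle', 'read'] (min_width=13, slack=0)
Line 3: ['river'] (min_width=5, slack=8)
Line 4: ['magnetic', 'leaf'] (min_width=13, slack=0)
Line 5: ['with', 'cherry'] (min_width=11, slack=2)
Line 6: ['one'] (min_width=3, slack=10)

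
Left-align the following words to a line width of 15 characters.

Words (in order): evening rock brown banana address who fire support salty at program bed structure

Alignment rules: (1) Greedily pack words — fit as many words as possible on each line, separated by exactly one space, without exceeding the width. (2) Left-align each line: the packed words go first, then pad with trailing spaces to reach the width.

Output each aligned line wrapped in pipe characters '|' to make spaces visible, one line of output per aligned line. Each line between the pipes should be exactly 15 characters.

Answer: |evening rock   |
|brown banana   |
|address who    |
|fire support   |
|salty at       |
|program bed    |
|structure      |

Derivation:
Line 1: ['evening', 'rock'] (min_width=12, slack=3)
Line 2: ['brown', 'banana'] (min_width=12, slack=3)
Line 3: ['address', 'who'] (min_width=11, slack=4)
Line 4: ['fire', 'support'] (min_width=12, slack=3)
Line 5: ['salty', 'at'] (min_width=8, slack=7)
Line 6: ['program', 'bed'] (min_width=11, slack=4)
Line 7: ['structure'] (min_width=9, slack=6)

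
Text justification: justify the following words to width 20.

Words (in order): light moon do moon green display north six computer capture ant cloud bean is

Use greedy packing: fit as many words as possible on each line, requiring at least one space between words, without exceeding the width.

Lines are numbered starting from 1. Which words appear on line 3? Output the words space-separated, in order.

Answer: six computer capture

Derivation:
Line 1: ['light', 'moon', 'do', 'moon'] (min_width=18, slack=2)
Line 2: ['green', 'display', 'north'] (min_width=19, slack=1)
Line 3: ['six', 'computer', 'capture'] (min_width=20, slack=0)
Line 4: ['ant', 'cloud', 'bean', 'is'] (min_width=17, slack=3)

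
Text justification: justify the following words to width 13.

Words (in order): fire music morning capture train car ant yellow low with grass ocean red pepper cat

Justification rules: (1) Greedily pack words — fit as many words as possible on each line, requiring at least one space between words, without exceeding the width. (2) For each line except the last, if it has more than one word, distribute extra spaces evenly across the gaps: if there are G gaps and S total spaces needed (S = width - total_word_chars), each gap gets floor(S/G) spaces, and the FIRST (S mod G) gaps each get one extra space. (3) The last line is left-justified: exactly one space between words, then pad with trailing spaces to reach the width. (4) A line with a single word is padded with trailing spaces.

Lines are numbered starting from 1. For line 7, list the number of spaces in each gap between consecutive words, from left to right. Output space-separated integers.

Answer: 5

Derivation:
Line 1: ['fire', 'music'] (min_width=10, slack=3)
Line 2: ['morning'] (min_width=7, slack=6)
Line 3: ['capture', 'train'] (min_width=13, slack=0)
Line 4: ['car', 'ant'] (min_width=7, slack=6)
Line 5: ['yellow', 'low'] (min_width=10, slack=3)
Line 6: ['with', 'grass'] (min_width=10, slack=3)
Line 7: ['ocean', 'red'] (min_width=9, slack=4)
Line 8: ['pepper', 'cat'] (min_width=10, slack=3)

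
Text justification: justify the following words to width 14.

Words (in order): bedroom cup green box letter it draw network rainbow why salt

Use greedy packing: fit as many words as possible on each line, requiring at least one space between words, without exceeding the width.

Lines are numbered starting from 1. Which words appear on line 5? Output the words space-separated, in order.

Answer: rainbow why

Derivation:
Line 1: ['bedroom', 'cup'] (min_width=11, slack=3)
Line 2: ['green', 'box'] (min_width=9, slack=5)
Line 3: ['letter', 'it', 'draw'] (min_width=14, slack=0)
Line 4: ['network'] (min_width=7, slack=7)
Line 5: ['rainbow', 'why'] (min_width=11, slack=3)
Line 6: ['salt'] (min_width=4, slack=10)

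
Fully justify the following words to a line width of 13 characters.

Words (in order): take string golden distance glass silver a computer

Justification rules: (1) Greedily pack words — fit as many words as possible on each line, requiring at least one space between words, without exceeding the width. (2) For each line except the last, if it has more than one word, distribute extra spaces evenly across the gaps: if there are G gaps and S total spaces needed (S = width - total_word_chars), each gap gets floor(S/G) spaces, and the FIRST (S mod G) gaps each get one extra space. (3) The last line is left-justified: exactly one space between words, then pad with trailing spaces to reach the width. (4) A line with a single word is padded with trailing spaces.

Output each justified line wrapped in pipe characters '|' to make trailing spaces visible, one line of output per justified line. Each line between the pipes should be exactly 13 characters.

Answer: |take   string|
|golden       |
|distance     |
|glass  silver|
|a computer   |

Derivation:
Line 1: ['take', 'string'] (min_width=11, slack=2)
Line 2: ['golden'] (min_width=6, slack=7)
Line 3: ['distance'] (min_width=8, slack=5)
Line 4: ['glass', 'silver'] (min_width=12, slack=1)
Line 5: ['a', 'computer'] (min_width=10, slack=3)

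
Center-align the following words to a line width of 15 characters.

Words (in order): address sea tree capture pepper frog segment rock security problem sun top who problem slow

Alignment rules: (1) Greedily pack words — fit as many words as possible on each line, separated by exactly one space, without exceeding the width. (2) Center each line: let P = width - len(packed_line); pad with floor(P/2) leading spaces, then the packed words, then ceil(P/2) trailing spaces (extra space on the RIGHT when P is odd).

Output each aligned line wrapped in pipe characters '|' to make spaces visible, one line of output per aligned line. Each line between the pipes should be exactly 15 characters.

Answer: |  address sea  |
| tree capture  |
|  pepper frog  |
| segment rock  |
|   security    |
|problem sun top|
|  who problem  |
|     slow      |

Derivation:
Line 1: ['address', 'sea'] (min_width=11, slack=4)
Line 2: ['tree', 'capture'] (min_width=12, slack=3)
Line 3: ['pepper', 'frog'] (min_width=11, slack=4)
Line 4: ['segment', 'rock'] (min_width=12, slack=3)
Line 5: ['security'] (min_width=8, slack=7)
Line 6: ['problem', 'sun', 'top'] (min_width=15, slack=0)
Line 7: ['who', 'problem'] (min_width=11, slack=4)
Line 8: ['slow'] (min_width=4, slack=11)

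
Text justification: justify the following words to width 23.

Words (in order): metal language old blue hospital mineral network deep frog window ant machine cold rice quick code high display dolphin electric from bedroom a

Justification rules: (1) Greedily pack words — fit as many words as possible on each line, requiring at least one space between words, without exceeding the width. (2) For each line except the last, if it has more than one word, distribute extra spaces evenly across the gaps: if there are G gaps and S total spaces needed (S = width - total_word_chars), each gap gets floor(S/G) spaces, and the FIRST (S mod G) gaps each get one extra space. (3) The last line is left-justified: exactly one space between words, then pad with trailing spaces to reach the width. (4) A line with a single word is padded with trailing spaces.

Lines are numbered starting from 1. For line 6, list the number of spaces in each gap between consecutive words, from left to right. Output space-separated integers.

Answer: 9

Derivation:
Line 1: ['metal', 'language', 'old', 'blue'] (min_width=23, slack=0)
Line 2: ['hospital', 'mineral'] (min_width=16, slack=7)
Line 3: ['network', 'deep', 'frog'] (min_width=17, slack=6)
Line 4: ['window', 'ant', 'machine', 'cold'] (min_width=23, slack=0)
Line 5: ['rice', 'quick', 'code', 'high'] (min_width=20, slack=3)
Line 6: ['display', 'dolphin'] (min_width=15, slack=8)
Line 7: ['electric', 'from', 'bedroom', 'a'] (min_width=23, slack=0)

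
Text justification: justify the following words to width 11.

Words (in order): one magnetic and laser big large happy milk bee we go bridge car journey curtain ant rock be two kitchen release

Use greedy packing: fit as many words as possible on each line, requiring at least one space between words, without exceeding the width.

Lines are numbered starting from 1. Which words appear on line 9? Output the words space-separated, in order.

Line 1: ['one'] (min_width=3, slack=8)
Line 2: ['magnetic'] (min_width=8, slack=3)
Line 3: ['and', 'laser'] (min_width=9, slack=2)
Line 4: ['big', 'large'] (min_width=9, slack=2)
Line 5: ['happy', 'milk'] (min_width=10, slack=1)
Line 6: ['bee', 'we', 'go'] (min_width=9, slack=2)
Line 7: ['bridge', 'car'] (min_width=10, slack=1)
Line 8: ['journey'] (min_width=7, slack=4)
Line 9: ['curtain', 'ant'] (min_width=11, slack=0)
Line 10: ['rock', 'be', 'two'] (min_width=11, slack=0)
Line 11: ['kitchen'] (min_width=7, slack=4)
Line 12: ['release'] (min_width=7, slack=4)

Answer: curtain ant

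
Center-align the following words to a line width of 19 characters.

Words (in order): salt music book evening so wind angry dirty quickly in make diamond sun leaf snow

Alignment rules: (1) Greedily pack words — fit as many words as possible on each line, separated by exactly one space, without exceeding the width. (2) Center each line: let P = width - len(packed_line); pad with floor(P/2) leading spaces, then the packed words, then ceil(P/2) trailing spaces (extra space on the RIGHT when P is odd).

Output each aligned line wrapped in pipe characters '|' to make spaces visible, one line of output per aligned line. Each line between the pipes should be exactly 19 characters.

Answer: |  salt music book  |
|  evening so wind  |
|angry dirty quickly|
|in make diamond sun|
|     leaf snow     |

Derivation:
Line 1: ['salt', 'music', 'book'] (min_width=15, slack=4)
Line 2: ['evening', 'so', 'wind'] (min_width=15, slack=4)
Line 3: ['angry', 'dirty', 'quickly'] (min_width=19, slack=0)
Line 4: ['in', 'make', 'diamond', 'sun'] (min_width=19, slack=0)
Line 5: ['leaf', 'snow'] (min_width=9, slack=10)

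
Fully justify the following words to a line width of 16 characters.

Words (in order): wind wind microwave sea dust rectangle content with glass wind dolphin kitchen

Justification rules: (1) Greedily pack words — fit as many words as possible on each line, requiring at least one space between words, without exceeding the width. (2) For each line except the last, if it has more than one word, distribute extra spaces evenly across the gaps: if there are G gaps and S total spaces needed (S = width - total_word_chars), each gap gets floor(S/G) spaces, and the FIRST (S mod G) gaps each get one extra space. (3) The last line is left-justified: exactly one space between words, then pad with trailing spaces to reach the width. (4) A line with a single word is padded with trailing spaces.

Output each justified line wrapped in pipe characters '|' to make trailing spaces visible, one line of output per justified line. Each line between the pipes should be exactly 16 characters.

Line 1: ['wind', 'wind'] (min_width=9, slack=7)
Line 2: ['microwave', 'sea'] (min_width=13, slack=3)
Line 3: ['dust', 'rectangle'] (min_width=14, slack=2)
Line 4: ['content', 'with'] (min_width=12, slack=4)
Line 5: ['glass', 'wind'] (min_width=10, slack=6)
Line 6: ['dolphin', 'kitchen'] (min_width=15, slack=1)

Answer: |wind        wind|
|microwave    sea|
|dust   rectangle|
|content     with|
|glass       wind|
|dolphin kitchen |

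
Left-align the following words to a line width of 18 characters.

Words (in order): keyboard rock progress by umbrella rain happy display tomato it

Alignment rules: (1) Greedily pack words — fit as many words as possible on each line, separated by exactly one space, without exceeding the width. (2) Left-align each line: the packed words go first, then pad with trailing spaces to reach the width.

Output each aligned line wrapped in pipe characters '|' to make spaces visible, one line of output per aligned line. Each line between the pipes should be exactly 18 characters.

Answer: |keyboard rock     |
|progress by       |
|umbrella rain     |
|happy display     |
|tomato it         |

Derivation:
Line 1: ['keyboard', 'rock'] (min_width=13, slack=5)
Line 2: ['progress', 'by'] (min_width=11, slack=7)
Line 3: ['umbrella', 'rain'] (min_width=13, slack=5)
Line 4: ['happy', 'display'] (min_width=13, slack=5)
Line 5: ['tomato', 'it'] (min_width=9, slack=9)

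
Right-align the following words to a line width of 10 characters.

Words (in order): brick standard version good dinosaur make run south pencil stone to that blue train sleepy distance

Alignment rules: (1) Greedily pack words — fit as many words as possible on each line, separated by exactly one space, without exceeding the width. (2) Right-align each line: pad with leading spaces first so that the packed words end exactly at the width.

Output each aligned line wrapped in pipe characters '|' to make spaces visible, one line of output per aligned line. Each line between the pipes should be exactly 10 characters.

Answer: |     brick|
|  standard|
|   version|
|      good|
|  dinosaur|
|  make run|
|     south|
|    pencil|
|  stone to|
| that blue|
|     train|
|    sleepy|
|  distance|

Derivation:
Line 1: ['brick'] (min_width=5, slack=5)
Line 2: ['standard'] (min_width=8, slack=2)
Line 3: ['version'] (min_width=7, slack=3)
Line 4: ['good'] (min_width=4, slack=6)
Line 5: ['dinosaur'] (min_width=8, slack=2)
Line 6: ['make', 'run'] (min_width=8, slack=2)
Line 7: ['south'] (min_width=5, slack=5)
Line 8: ['pencil'] (min_width=6, slack=4)
Line 9: ['stone', 'to'] (min_width=8, slack=2)
Line 10: ['that', 'blue'] (min_width=9, slack=1)
Line 11: ['train'] (min_width=5, slack=5)
Line 12: ['sleepy'] (min_width=6, slack=4)
Line 13: ['distance'] (min_width=8, slack=2)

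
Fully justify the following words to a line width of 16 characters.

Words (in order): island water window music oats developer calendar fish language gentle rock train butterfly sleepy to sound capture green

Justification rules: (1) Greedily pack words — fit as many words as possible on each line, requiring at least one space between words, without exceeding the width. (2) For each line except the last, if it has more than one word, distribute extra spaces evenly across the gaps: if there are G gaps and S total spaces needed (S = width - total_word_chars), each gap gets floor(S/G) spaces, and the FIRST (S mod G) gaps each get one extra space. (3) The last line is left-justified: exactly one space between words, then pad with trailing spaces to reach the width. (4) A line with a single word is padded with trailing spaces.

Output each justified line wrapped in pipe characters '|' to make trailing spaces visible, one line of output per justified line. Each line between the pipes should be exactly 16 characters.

Line 1: ['island', 'water'] (min_width=12, slack=4)
Line 2: ['window', 'music'] (min_width=12, slack=4)
Line 3: ['oats', 'developer'] (min_width=14, slack=2)
Line 4: ['calendar', 'fish'] (min_width=13, slack=3)
Line 5: ['language', 'gentle'] (min_width=15, slack=1)
Line 6: ['rock', 'train'] (min_width=10, slack=6)
Line 7: ['butterfly', 'sleepy'] (min_width=16, slack=0)
Line 8: ['to', 'sound', 'capture'] (min_width=16, slack=0)
Line 9: ['green'] (min_width=5, slack=11)

Answer: |island     water|
|window     music|
|oats   developer|
|calendar    fish|
|language  gentle|
|rock       train|
|butterfly sleepy|
|to sound capture|
|green           |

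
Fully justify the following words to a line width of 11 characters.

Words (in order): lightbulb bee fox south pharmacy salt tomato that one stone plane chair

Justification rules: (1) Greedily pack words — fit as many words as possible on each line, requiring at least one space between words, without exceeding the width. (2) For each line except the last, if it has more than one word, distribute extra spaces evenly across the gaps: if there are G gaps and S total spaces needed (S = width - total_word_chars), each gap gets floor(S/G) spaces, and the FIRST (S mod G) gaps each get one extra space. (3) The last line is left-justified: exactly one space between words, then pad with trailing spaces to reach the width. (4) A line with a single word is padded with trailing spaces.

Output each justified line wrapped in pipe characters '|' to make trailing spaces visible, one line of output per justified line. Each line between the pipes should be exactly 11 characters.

Line 1: ['lightbulb'] (min_width=9, slack=2)
Line 2: ['bee', 'fox'] (min_width=7, slack=4)
Line 3: ['south'] (min_width=5, slack=6)
Line 4: ['pharmacy'] (min_width=8, slack=3)
Line 5: ['salt', 'tomato'] (min_width=11, slack=0)
Line 6: ['that', 'one'] (min_width=8, slack=3)
Line 7: ['stone', 'plane'] (min_width=11, slack=0)
Line 8: ['chair'] (min_width=5, slack=6)

Answer: |lightbulb  |
|bee     fox|
|south      |
|pharmacy   |
|salt tomato|
|that    one|
|stone plane|
|chair      |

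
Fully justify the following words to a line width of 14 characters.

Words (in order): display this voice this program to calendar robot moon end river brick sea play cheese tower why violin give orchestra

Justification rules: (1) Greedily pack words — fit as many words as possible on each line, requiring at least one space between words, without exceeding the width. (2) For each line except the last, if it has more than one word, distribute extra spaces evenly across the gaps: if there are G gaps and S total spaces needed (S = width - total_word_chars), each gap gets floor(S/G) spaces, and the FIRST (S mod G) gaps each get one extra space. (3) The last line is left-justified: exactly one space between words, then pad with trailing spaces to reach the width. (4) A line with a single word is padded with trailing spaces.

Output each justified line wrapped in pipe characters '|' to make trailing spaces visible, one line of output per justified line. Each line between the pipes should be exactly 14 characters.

Line 1: ['display', 'this'] (min_width=12, slack=2)
Line 2: ['voice', 'this'] (min_width=10, slack=4)
Line 3: ['program', 'to'] (min_width=10, slack=4)
Line 4: ['calendar', 'robot'] (min_width=14, slack=0)
Line 5: ['moon', 'end', 'river'] (min_width=14, slack=0)
Line 6: ['brick', 'sea', 'play'] (min_width=14, slack=0)
Line 7: ['cheese', 'tower'] (min_width=12, slack=2)
Line 8: ['why', 'violin'] (min_width=10, slack=4)
Line 9: ['give', 'orchestra'] (min_width=14, slack=0)

Answer: |display   this|
|voice     this|
|program     to|
|calendar robot|
|moon end river|
|brick sea play|
|cheese   tower|
|why     violin|
|give orchestra|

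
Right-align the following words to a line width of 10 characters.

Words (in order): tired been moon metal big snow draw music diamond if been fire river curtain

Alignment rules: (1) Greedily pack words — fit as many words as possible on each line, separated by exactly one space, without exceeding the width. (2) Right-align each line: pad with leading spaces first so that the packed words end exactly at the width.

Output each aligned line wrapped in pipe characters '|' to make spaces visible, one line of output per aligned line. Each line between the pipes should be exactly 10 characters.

Line 1: ['tired', 'been'] (min_width=10, slack=0)
Line 2: ['moon', 'metal'] (min_width=10, slack=0)
Line 3: ['big', 'snow'] (min_width=8, slack=2)
Line 4: ['draw', 'music'] (min_width=10, slack=0)
Line 5: ['diamond', 'if'] (min_width=10, slack=0)
Line 6: ['been', 'fire'] (min_width=9, slack=1)
Line 7: ['river'] (min_width=5, slack=5)
Line 8: ['curtain'] (min_width=7, slack=3)

Answer: |tired been|
|moon metal|
|  big snow|
|draw music|
|diamond if|
| been fire|
|     river|
|   curtain|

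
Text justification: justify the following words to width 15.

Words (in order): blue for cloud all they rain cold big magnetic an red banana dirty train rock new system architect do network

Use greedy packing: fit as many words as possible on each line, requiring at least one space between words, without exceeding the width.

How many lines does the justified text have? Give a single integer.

Line 1: ['blue', 'for', 'cloud'] (min_width=14, slack=1)
Line 2: ['all', 'they', 'rain'] (min_width=13, slack=2)
Line 3: ['cold', 'big'] (min_width=8, slack=7)
Line 4: ['magnetic', 'an', 'red'] (min_width=15, slack=0)
Line 5: ['banana', 'dirty'] (min_width=12, slack=3)
Line 6: ['train', 'rock', 'new'] (min_width=14, slack=1)
Line 7: ['system'] (min_width=6, slack=9)
Line 8: ['architect', 'do'] (min_width=12, slack=3)
Line 9: ['network'] (min_width=7, slack=8)
Total lines: 9

Answer: 9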